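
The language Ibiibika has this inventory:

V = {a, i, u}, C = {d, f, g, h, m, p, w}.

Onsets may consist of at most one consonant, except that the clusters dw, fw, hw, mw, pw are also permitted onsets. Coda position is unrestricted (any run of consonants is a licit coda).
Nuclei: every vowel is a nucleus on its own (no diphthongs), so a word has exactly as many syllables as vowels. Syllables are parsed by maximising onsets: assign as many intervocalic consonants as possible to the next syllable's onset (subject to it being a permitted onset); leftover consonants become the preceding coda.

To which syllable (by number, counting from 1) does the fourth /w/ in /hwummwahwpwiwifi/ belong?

The vowels are u, a, i, i, i — 5 nuclei, so 5 syllables.
/u…a/ gap (V1→V2): /mmw/ — longest licit onset from the right is /mw/, leaving /m/ as coda.
/a…i/ gap (V2→V3): /hwpw/ splits as /hw/ + /pw/ (/pw/ is the longest suffix that is a licit onset).
/i…i/ gap (V3→V4): just /w/ — single C goes to the following onset.
/i…i/ gap (V4→V5): /f/ → onset of the next syllable (single consonants are always licit onsets).
Result: hwum.mwahw.pwi.wi.fi.
The fourth /w/ is in the onset of syllable 3 (/pwi/).

3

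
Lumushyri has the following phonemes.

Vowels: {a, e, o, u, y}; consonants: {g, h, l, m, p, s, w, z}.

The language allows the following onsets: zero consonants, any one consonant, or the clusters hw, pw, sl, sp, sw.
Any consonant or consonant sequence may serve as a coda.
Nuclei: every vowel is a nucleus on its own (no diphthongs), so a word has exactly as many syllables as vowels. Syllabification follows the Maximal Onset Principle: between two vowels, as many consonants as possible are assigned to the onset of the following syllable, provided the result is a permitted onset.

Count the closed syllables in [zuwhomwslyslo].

Vowels present: u, o, y, o; each is a nucleus, giving 4 syllables.
V1 /u/ – V2 /o/: /wh/ splits as /w/ + /h/ (/h/ is the longest suffix that is a licit onset).
V2 /o/ – V3 /y/: /mwsl/; trying suffixes from longest down, /sl/ is the first permitted one, so coda /mw/ | onset /sl/.
V3 /y/ – V4 /o/: /sl/ — entire cluster is a permitted onset → onset /sl/, coda ∅.
Syllabification: zuw.homw.sly.slo.
Classifying each syllable: /zuw/ (closed), /homw/ (closed), /sly/ (open), /slo/ (open).
Closed syllables: 2.

2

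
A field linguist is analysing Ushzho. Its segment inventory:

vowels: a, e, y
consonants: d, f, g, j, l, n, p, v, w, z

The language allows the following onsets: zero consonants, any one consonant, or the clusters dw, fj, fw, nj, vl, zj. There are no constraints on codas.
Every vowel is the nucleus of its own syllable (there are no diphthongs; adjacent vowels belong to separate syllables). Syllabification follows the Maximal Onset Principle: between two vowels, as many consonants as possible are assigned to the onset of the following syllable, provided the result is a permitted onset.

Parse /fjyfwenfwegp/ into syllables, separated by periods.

fjy.fwen.fwegp

Vowels present: y, e, e; each is a nucleus, giving 3 syllables.
σ1/σ2 boundary: /fw/ is a licit onset in full, so it all attaches to the next syllable.
σ2/σ3 boundary: cluster /nfw/ — the longest permitted-onset suffix is /fw/; onset = /fw/, preceding coda = /n/.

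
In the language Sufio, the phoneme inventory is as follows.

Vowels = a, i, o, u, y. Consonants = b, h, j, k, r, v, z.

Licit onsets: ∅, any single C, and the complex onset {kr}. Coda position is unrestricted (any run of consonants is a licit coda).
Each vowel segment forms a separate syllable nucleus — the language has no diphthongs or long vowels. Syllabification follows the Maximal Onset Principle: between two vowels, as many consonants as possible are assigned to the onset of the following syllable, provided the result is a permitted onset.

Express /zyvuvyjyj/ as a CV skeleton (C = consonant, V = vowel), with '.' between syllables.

The vowels are y, u, y, y — 4 nuclei, so 4 syllables.
V1 /y/ – V2 /u/: /v/ → onset of the next syllable (single consonants are always licit onsets).
V2 /u/ – V3 /y/: just /v/ — single C goes to the following onset.
V3 /y/ – V4 /y/: /j/ → onset of the next syllable (single consonants are always licit onsets).
Putting it together: zy.vu.vy.jyj.
Mapping each syllable to C/V: /zy/ → CV, /vu/ → CV, /vy/ → CV, /jyj/ → CVC.

CV.CV.CV.CVC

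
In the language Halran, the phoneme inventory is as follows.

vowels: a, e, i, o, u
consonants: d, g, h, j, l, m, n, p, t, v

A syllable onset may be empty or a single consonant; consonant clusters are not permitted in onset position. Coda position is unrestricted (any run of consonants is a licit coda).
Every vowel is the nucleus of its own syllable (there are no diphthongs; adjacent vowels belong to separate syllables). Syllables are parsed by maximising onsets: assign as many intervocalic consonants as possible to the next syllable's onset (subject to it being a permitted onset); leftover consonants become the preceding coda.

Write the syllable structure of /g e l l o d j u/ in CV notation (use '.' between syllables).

CVC.CVC.CV

The vowels are e, o, u — 3 nuclei, so 3 syllables.
/e…o/ gap (V1→V2): /ll/ — longest licit onset from the right is /l/, leaving /l/ as coda.
/o…u/ gap (V2→V3): /dj/ — longest licit onset from the right is /j/, leaving /d/ as coda.
Result: gel.lod.ju.
Mapping each syllable to C/V: /gel/ → CVC, /lod/ → CVC, /ju/ → CV.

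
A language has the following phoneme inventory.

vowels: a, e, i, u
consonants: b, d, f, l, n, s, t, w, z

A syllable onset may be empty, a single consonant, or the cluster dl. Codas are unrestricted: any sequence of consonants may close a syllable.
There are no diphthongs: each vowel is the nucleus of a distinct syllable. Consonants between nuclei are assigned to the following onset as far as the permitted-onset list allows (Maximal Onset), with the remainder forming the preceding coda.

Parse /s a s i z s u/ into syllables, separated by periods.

sa.siz.su

The vowels are a, i, u — 3 nuclei, so 3 syllables.
Between /a/ (V1) and /i/ (V2): just /s/ — single C goes to the following onset.
Between /i/ (V2) and /u/ (V3): /zs/ — longest licit onset from the right is /s/, leaving /z/ as coda.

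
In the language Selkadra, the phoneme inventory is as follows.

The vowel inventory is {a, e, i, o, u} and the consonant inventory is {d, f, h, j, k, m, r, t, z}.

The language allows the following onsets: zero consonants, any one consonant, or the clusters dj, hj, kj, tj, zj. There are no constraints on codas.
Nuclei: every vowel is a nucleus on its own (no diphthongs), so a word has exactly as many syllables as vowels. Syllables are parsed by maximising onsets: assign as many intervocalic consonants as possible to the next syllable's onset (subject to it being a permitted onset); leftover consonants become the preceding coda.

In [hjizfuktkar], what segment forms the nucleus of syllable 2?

Vowels present: i, u, a; each is a nucleus, giving 3 syllables.
The second nucleus (vowel 2 from the left) is /u/.

u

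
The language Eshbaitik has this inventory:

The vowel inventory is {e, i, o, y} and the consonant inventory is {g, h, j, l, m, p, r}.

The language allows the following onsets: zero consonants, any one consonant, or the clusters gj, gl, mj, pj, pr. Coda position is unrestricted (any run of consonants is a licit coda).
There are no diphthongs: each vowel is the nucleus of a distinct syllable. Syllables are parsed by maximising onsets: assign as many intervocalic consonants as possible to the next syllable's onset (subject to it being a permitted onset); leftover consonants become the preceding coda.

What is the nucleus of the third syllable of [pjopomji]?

The vowels are o, o, i — 3 nuclei, so 3 syllables.
The third nucleus (vowel 3 from the left) is /i/.

i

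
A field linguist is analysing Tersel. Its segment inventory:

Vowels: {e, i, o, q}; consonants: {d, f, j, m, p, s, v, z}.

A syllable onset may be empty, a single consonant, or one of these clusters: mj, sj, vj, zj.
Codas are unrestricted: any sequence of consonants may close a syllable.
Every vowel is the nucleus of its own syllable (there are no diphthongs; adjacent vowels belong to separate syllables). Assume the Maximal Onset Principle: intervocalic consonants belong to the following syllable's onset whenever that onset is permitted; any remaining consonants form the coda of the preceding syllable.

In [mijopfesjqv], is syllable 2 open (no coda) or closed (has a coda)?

Vowels present: i, o, e, q; each is a nucleus, giving 4 syllables.
V1 /i/ – V2 /o/: /j/ → onset of the next syllable (single consonants are always licit onsets).
V2 /o/ – V3 /e/: /pf/ splits as /p/ + /f/ (/f/ is the longest suffix that is a licit onset).
V3 /e/ – V4 /q/: /sj/ is a licit onset in full, so it all attaches to the next syllable.
Syllabification: mi.jop.fe.sjqv.
Syllable 2 is /jop/ with coda /p/, so it is closed.

closed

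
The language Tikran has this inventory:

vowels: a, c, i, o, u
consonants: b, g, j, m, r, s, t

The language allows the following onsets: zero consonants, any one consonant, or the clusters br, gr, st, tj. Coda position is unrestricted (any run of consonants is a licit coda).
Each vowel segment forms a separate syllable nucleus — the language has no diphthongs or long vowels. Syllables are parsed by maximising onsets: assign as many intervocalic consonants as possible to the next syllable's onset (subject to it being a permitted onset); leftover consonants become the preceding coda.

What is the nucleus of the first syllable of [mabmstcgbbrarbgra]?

a

The vowels are a, c, a, a — 4 nuclei, so 4 syllables.
The first nucleus (vowel 1 from the left) is /a/.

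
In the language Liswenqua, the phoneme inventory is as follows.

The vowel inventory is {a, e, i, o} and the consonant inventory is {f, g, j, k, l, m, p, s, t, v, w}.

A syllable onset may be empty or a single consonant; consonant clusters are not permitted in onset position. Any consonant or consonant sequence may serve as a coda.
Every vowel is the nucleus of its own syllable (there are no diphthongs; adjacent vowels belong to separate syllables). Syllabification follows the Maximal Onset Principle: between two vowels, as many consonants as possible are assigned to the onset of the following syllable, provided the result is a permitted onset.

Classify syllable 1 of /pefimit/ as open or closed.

open

Vowels present: e, i, i; each is a nucleus, giving 3 syllables.
/e…i/ gap (V1→V2): just /f/ — single C goes to the following onset.
/i…i/ gap (V2→V3): /m/ is a single consonant, so it becomes the next onset.
Syllabification: pe.fi.mit.
Syllable 1 is /pe/; it ends in its nucleus with no coda, so it is open.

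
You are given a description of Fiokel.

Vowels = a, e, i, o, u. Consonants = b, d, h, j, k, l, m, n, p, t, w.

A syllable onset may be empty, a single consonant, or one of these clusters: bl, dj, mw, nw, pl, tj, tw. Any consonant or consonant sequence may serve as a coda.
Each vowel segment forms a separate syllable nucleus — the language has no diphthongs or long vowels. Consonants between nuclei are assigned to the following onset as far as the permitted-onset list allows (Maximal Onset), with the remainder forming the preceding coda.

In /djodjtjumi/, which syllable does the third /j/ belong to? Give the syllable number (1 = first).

2

The vowels are o, u, i — 3 nuclei, so 3 syllables.
V1 /o/ – V2 /u/: /djtj/ splits as /dj/ + /tj/ (/tj/ is the longest suffix that is a licit onset).
V2 /u/ – V3 /i/: /m/ is a single consonant, so it becomes the next onset.
Result: djodj.tju.mi.
The third /j/ is in the onset of syllable 2 (/tju/).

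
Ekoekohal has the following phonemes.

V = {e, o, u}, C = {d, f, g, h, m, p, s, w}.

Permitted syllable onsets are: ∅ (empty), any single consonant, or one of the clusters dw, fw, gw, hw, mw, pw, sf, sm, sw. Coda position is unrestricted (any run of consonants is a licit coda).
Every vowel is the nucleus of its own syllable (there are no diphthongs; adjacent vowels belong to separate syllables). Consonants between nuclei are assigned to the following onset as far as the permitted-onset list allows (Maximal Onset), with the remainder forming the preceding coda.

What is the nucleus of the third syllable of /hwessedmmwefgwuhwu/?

Vowels present: e, e, e, u, u; each is a nucleus, giving 5 syllables.
The third nucleus (vowel 3 from the left) is /e/.

e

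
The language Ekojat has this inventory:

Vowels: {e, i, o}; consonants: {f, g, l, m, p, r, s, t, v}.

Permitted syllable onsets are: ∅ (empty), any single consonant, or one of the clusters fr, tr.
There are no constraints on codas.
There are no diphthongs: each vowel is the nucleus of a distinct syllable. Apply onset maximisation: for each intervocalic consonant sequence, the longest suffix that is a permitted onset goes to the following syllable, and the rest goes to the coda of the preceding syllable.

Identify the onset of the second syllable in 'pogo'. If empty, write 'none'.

Nuclei (vowels): o, o → 2 syllables.
V1 /o/ – V2 /o/: /g/ → onset of the next syllable (single consonants are always licit onsets).
Result: po.go.
Syllable 2 is /go/: onset /g/, nucleus /o/, coda ∅.

g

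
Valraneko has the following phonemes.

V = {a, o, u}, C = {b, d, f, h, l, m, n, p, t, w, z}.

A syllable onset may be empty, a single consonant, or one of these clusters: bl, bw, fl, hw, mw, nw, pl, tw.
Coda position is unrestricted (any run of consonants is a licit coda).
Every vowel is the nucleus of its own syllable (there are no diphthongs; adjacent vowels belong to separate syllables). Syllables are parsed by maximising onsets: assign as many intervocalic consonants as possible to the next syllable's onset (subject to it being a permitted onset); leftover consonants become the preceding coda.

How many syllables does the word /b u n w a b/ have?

Vowels present: u, a; each is a nucleus, giving 2 syllables.

2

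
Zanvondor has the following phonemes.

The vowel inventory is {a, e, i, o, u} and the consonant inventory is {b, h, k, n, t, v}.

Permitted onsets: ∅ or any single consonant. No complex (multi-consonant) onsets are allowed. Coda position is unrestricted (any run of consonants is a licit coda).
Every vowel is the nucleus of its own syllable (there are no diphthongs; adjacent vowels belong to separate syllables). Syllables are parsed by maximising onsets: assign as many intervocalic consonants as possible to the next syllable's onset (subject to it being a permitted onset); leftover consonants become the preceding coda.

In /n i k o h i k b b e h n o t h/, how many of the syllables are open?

2

Nuclei (vowels): i, o, i, e, o → 5 syllables.
Between /i/ (V1) and /o/ (V2): /k/ → onset of the next syllable (single consonants are always licit onsets).
Between /o/ (V2) and /i/ (V3): /h/ is a single consonant, so it becomes the next onset.
Between /i/ (V3) and /e/ (V4): /kbb/; trying suffixes from longest down, /b/ is the first permitted one, so coda /kb/ | onset /b/.
Between /e/ (V4) and /o/ (V5): cluster /hn/ — the longest permitted-onset suffix is /n/; onset = /n/, preceding coda = /h/.
So the parse is ni.ko.hikb.beh.noth.
Classifying each syllable: /ni/ (open), /ko/ (open), /hikb/ (closed), /beh/ (closed), /noth/ (closed).
Open syllables: 2.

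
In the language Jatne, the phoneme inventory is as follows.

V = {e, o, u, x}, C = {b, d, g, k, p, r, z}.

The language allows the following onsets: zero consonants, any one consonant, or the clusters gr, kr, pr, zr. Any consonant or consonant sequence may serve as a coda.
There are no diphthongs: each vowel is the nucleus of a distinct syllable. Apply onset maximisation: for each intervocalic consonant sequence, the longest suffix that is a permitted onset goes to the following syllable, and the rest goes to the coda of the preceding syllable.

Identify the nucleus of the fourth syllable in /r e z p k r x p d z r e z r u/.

u

Nuclei (vowels): e, x, e, u → 4 syllables.
The fourth nucleus (vowel 4 from the left) is /u/.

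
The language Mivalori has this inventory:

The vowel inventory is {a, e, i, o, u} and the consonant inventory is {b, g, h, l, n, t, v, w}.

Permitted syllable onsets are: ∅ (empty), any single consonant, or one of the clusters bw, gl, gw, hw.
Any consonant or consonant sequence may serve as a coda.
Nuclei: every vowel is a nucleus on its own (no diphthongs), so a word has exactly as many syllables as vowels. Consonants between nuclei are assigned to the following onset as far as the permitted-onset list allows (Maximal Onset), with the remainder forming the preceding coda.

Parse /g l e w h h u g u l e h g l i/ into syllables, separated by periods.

glewh.hu.gu.leh.gli

The vowels are e, u, u, e, i — 5 nuclei, so 5 syllables.
V1 /e/ – V2 /u/: /whh/ splits as /wh/ + /h/ (/h/ is the longest suffix that is a licit onset).
V2 /u/ – V3 /u/: just /g/ — single C goes to the following onset.
V3 /u/ – V4 /e/: /l/ is a single consonant, so it becomes the next onset.
V4 /e/ – V5 /i/: /hgl/ — longest licit onset from the right is /gl/, leaving /h/ as coda.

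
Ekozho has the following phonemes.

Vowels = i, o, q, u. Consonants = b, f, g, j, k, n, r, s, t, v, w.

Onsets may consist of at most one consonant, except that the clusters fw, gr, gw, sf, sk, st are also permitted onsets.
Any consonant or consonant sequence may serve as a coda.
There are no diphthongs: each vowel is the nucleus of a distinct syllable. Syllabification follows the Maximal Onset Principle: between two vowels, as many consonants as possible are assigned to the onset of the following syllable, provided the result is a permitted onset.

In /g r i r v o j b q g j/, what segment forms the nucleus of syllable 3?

The vowels are i, o, q — 3 nuclei, so 3 syllables.
The third nucleus (vowel 3 from the left) is /q/.

q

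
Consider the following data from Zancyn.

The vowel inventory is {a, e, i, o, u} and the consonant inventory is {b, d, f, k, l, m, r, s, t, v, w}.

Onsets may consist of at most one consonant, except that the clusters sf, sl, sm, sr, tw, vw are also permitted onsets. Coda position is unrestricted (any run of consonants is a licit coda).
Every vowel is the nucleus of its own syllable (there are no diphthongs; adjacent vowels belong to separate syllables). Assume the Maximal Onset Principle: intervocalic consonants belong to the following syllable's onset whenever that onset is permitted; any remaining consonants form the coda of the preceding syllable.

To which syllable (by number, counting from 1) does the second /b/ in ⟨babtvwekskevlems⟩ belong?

1

Nuclei (vowels): a, e, e, e → 4 syllables.
/a…e/ gap (V1→V2): /btvw/ splits as /bt/ + /vw/ (/vw/ is the longest suffix that is a licit onset).
/e…e/ gap (V2→V3): /ksk/; trying suffixes from longest down, /k/ is the first permitted one, so coda /ks/ | onset /k/.
/e…e/ gap (V3→V4): /vl/ splits as /v/ + /l/ (/l/ is the longest suffix that is a licit onset).
Syllabification: babt.vweks.kev.lems.
The second /b/ is in the coda of syllable 1 (/babt/).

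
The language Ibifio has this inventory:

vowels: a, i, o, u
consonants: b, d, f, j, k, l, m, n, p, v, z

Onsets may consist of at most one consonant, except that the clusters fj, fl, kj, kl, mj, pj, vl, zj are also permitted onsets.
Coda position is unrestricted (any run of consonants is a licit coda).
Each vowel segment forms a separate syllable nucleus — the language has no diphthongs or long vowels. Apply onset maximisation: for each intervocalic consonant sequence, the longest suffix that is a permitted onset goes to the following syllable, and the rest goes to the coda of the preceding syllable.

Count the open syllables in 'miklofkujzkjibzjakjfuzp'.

1

Nuclei (vowels): i, o, u, i, a, u → 6 syllables.
Between /i/ (V1) and /o/ (V2): cluster /kl/ — /kl/ is itself a permitted onset, so the whole cluster goes right; preceding coda = ∅.
Between /o/ (V2) and /u/ (V3): /fk/; trying suffixes from longest down, /k/ is the first permitted one, so coda /f/ | onset /k/.
Between /u/ (V3) and /i/ (V4): /jzkj/ splits as /jz/ + /kj/ (/kj/ is the longest suffix that is a licit onset).
Between /i/ (V4) and /a/ (V5): /bzj/ splits as /b/ + /zj/ (/zj/ is the longest suffix that is a licit onset).
Between /a/ (V5) and /u/ (V6): /kjf/ — longest licit onset from the right is /f/, leaving /kj/ as coda.
Syllabification: mi.klof.kujz.kjib.zjakj.fuzp.
Classifying each syllable: /mi/ (open), /klof/ (closed), /kujz/ (closed), /kjib/ (closed), /zjakj/ (closed), /fuzp/ (closed).
Open syllables: 1.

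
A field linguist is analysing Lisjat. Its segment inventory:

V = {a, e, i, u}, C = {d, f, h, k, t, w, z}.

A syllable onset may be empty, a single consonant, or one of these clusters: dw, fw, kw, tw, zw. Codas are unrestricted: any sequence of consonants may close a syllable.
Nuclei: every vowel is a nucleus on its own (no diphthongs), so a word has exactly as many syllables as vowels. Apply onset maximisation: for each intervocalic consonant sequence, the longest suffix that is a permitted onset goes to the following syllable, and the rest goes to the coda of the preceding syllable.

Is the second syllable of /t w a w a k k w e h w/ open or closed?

Vowels present: a, a, e; each is a nucleus, giving 3 syllables.
σ1/σ2 boundary: just /w/ — single C goes to the following onset.
σ2/σ3 boundary: /kkw/ splits as /k/ + /kw/ (/kw/ is the longest suffix that is a licit onset).
Putting it together: twa.wak.kwehw.
Syllable 2 is /wak/ with coda /k/, so it is closed.

closed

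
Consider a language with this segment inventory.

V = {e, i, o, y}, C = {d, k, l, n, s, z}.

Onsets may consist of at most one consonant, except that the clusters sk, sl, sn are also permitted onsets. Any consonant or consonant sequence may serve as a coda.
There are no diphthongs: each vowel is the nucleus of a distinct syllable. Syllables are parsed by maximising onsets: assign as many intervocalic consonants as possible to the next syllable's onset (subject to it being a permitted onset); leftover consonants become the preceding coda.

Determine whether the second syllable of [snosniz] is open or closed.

closed

Nuclei (vowels): o, i → 2 syllables.
/o…i/ gap (V1→V2): /sn/ is a licit onset in full, so it all attaches to the next syllable.
Result: sno.sniz.
Syllable 2 is /sniz/ with coda /z/, so it is closed.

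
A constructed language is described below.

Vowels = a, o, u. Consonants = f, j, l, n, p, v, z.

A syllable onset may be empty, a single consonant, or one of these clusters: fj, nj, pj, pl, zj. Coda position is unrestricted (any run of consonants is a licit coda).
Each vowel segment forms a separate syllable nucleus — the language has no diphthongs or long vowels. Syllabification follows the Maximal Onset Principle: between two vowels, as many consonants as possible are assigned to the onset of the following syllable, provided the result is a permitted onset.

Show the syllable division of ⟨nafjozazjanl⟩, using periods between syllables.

na.fjo.za.zjanl

The vowels are a, o, a, a — 4 nuclei, so 4 syllables.
V1 /a/ – V2 /o/: cluster /fj/ — /fj/ is itself a permitted onset, so the whole cluster goes right; preceding coda = ∅.
V2 /o/ – V3 /a/: /z/ is a single consonant, so it becomes the next onset.
V3 /a/ – V4 /a/: /zj/ is a licit onset in full, so it all attaches to the next syllable.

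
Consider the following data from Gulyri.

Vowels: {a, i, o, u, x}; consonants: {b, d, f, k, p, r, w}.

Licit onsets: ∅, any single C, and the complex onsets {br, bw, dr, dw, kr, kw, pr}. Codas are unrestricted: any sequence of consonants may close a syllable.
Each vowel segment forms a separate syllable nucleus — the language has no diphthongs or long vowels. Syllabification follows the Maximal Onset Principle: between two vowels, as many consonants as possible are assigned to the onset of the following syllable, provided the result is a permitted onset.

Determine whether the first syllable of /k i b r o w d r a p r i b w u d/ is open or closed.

Vowels present: i, o, a, i, u; each is a nucleus, giving 5 syllables.
V1 /i/ – V2 /o/: /br/ — entire cluster is a permitted onset → onset /br/, coda ∅.
V2 /o/ – V3 /a/: /wdr/ — longest licit onset from the right is /dr/, leaving /w/ as coda.
V3 /a/ – V4 /i/: /pr/ — entire cluster is a permitted onset → onset /pr/, coda ∅.
V4 /i/ – V5 /u/: cluster /bw/ — /bw/ is itself a permitted onset, so the whole cluster goes right; preceding coda = ∅.
Syllabification: ki.brow.dra.pri.bwud.
Syllable 1 is /ki/; it ends in its nucleus with no coda, so it is open.

open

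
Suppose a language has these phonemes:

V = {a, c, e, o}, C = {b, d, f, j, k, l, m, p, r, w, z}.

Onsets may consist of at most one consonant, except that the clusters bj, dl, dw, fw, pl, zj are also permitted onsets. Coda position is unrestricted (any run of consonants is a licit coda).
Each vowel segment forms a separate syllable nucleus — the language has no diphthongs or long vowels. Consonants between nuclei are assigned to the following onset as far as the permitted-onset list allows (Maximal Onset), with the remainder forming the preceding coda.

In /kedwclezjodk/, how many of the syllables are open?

Vowels present: e, c, e, o; each is a nucleus, giving 4 syllables.
σ1/σ2 boundary: /dw/ is a licit onset in full, so it all attaches to the next syllable.
σ2/σ3 boundary: /l/ is a single consonant, so it becomes the next onset.
σ3/σ4 boundary: /zj/ — entire cluster is a permitted onset → onset /zj/, coda ∅.
Result: ke.dwc.le.zjodk.
Classifying each syllable: /ke/ (open), /dwc/ (open), /le/ (open), /zjodk/ (closed).
Open syllables: 3.

3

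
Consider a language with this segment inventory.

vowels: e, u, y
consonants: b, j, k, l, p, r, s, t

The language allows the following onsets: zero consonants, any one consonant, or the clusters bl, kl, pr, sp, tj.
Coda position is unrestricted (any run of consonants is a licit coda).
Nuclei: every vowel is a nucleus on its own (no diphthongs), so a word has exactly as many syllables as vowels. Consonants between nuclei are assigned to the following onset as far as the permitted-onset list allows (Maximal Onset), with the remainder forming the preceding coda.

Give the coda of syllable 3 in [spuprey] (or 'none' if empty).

Vowels present: u, e, y; each is a nucleus, giving 3 syllables.
/u…e/ gap (V1→V2): /pr/ is a licit onset in full, so it all attaches to the next syllable.
/e…y/ gap (V2→V3): no consonants, so the boundary falls immediately after /e/.
Result: spu.pre.y.
Syllable 3 is /y/: onset ∅, nucleus /y/, coda ∅.

none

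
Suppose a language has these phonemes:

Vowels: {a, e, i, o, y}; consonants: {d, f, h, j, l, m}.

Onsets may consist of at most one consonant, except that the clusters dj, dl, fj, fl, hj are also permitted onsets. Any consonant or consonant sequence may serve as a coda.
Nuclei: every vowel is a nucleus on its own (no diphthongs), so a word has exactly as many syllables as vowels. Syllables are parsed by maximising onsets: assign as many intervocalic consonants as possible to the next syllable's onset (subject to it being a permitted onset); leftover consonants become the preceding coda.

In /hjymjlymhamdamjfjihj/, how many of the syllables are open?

0

Nuclei (vowels): y, y, a, a, i → 5 syllables.
/y…y/ gap (V1→V2): /mjl/; trying suffixes from longest down, /l/ is the first permitted one, so coda /mj/ | onset /l/.
/y…a/ gap (V2→V3): /mh/ splits as /m/ + /h/ (/h/ is the longest suffix that is a licit onset).
/a…a/ gap (V3→V4): /md/ — longest licit onset from the right is /d/, leaving /m/ as coda.
/a…i/ gap (V4→V5): cluster /mjfj/ — the longest permitted-onset suffix is /fj/; onset = /fj/, preceding coda = /mj/.
Putting it together: hjymj.lym.ham.damj.fjihj.
Classifying each syllable: /hjymj/ (closed), /lym/ (closed), /ham/ (closed), /damj/ (closed), /fjihj/ (closed).
Open syllables: 0.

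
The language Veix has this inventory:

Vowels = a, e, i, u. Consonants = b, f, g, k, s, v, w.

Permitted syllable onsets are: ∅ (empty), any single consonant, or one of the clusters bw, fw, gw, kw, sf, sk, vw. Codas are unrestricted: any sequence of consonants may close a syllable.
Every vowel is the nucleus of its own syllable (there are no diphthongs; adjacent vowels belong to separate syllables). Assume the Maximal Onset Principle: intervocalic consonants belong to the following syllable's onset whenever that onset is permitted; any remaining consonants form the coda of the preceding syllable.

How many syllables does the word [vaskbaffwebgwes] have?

4

Vowels present: a, a, e, e; each is a nucleus, giving 4 syllables.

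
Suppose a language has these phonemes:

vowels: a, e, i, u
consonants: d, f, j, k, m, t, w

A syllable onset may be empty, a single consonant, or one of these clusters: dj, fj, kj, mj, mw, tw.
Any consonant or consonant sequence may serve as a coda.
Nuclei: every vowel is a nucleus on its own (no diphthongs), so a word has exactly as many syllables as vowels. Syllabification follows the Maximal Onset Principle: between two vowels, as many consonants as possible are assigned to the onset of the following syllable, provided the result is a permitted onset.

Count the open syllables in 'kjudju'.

2

The vowels are u, u — 2 nuclei, so 2 syllables.
/u…u/ gap (V1→V2): cluster /dj/ — /dj/ is itself a permitted onset, so the whole cluster goes right; preceding coda = ∅.
So the parse is kju.dju.
Classifying each syllable: /kju/ (open), /dju/ (open).
Open syllables: 2.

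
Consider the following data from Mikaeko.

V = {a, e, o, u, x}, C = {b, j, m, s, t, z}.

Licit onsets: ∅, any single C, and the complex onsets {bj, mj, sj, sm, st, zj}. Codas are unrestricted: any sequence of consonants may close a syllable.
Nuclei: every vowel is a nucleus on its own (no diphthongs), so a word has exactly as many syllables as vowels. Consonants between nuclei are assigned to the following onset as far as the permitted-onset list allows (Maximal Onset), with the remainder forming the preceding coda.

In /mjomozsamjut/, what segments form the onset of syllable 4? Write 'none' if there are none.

Nuclei (vowels): o, o, a, u → 4 syllables.
/o…o/ gap (V1→V2): /m/ → onset of the next syllable (single consonants are always licit onsets).
/o…a/ gap (V2→V3): /zs/ splits as /z/ + /s/ (/s/ is the longest suffix that is a licit onset).
/a…u/ gap (V3→V4): /mj/ — entire cluster is a permitted onset → onset /mj/, coda ∅.
Result: mjo.moz.sa.mjut.
Syllable 4 is /mjut/: onset /mj/, nucleus /u/, coda /t/.

mj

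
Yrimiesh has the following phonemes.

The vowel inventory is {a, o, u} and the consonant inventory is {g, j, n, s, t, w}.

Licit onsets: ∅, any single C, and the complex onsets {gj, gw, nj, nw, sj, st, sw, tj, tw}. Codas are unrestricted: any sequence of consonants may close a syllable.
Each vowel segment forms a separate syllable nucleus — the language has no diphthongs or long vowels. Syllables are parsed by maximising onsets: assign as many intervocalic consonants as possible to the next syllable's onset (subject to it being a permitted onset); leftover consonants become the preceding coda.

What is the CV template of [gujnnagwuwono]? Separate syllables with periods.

Vowels present: u, a, u, o, o; each is a nucleus, giving 5 syllables.
Between /u/ (V1) and /a/ (V2): /jnn/ splits as /jn/ + /n/ (/n/ is the longest suffix that is a licit onset).
Between /a/ (V2) and /u/ (V3): /gw/ — entire cluster is a permitted onset → onset /gw/, coda ∅.
Between /u/ (V3) and /o/ (V4): /w/ → onset of the next syllable (single consonants are always licit onsets).
Between /o/ (V4) and /o/ (V5): /n/ → onset of the next syllable (single consonants are always licit onsets).
Putting it together: gujn.na.gwu.wo.no.
Mapping each syllable to C/V: /gujn/ → CVCC, /na/ → CV, /gwu/ → CCV, /wo/ → CV, /no/ → CV.

CVCC.CV.CCV.CV.CV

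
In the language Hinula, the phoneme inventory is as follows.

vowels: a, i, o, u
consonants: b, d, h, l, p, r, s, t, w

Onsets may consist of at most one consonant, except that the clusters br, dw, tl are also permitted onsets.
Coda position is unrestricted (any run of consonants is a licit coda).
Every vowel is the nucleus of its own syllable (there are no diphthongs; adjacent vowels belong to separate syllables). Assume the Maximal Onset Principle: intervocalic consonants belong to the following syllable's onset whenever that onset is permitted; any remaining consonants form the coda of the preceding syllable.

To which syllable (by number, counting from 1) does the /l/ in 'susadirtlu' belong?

4

Vowels present: u, a, i, u; each is a nucleus, giving 4 syllables.
V1 /u/ – V2 /a/: /s/ → onset of the next syllable (single consonants are always licit onsets).
V2 /a/ – V3 /i/: just /d/ — single C goes to the following onset.
V3 /i/ – V4 /u/: /rtl/; trying suffixes from longest down, /tl/ is the first permitted one, so coda /r/ | onset /tl/.
Syllabification: su.sa.dir.tlu.
The /l/ is in the onset of syllable 4 (/tlu/).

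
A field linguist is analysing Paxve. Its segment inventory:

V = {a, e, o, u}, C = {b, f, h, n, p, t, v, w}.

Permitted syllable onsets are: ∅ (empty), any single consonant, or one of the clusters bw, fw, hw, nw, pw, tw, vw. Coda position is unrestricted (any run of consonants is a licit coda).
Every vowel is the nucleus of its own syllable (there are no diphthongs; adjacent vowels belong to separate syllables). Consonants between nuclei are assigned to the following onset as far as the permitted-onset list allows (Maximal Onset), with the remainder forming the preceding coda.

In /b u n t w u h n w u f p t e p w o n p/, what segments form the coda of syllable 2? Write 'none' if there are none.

Vowels present: u, u, u, e, o; each is a nucleus, giving 5 syllables.
Between /u/ (V1) and /u/ (V2): /ntw/ — longest licit onset from the right is /tw/, leaving /n/ as coda.
Between /u/ (V2) and /u/ (V3): /hnw/ splits as /h/ + /nw/ (/nw/ is the longest suffix that is a licit onset).
Between /u/ (V3) and /e/ (V4): /fpt/ splits as /fp/ + /t/ (/t/ is the longest suffix that is a licit onset).
Between /e/ (V4) and /o/ (V5): cluster /pw/ — /pw/ is itself a permitted onset, so the whole cluster goes right; preceding coda = ∅.
Result: bun.twuh.nwufp.te.pwonp.
Syllable 2 is /twuh/: onset /tw/, nucleus /u/, coda /h/.

h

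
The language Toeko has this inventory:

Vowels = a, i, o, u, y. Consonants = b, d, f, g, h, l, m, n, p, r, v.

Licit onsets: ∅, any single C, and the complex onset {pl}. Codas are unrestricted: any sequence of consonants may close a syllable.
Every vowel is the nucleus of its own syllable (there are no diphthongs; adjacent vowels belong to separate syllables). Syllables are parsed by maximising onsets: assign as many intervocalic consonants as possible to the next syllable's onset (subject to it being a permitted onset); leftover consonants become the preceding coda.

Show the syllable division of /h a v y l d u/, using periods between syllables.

ha.vyl.du

The vowels are a, y, u — 3 nuclei, so 3 syllables.
σ1/σ2 boundary: just /v/ — single C goes to the following onset.
σ2/σ3 boundary: /ld/; trying suffixes from longest down, /d/ is the first permitted one, so coda /l/ | onset /d/.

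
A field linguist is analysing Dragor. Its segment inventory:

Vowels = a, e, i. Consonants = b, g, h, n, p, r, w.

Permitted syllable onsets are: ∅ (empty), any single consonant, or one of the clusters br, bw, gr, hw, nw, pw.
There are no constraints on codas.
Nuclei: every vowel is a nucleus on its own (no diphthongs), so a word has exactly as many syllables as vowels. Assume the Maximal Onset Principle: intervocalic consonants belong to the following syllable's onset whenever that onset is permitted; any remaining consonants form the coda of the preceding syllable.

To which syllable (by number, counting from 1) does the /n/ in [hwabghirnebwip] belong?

3

The vowels are a, i, e, i — 4 nuclei, so 4 syllables.
V1 /a/ – V2 /i/: /bgh/ splits as /bg/ + /h/ (/h/ is the longest suffix that is a licit onset).
V2 /i/ – V3 /e/: cluster /rn/ — the longest permitted-onset suffix is /n/; onset = /n/, preceding coda = /r/.
V3 /e/ – V4 /i/: /bw/ — entire cluster is a permitted onset → onset /bw/, coda ∅.
Result: hwabg.hir.ne.bwip.
The /n/ is in the onset of syllable 3 (/ne/).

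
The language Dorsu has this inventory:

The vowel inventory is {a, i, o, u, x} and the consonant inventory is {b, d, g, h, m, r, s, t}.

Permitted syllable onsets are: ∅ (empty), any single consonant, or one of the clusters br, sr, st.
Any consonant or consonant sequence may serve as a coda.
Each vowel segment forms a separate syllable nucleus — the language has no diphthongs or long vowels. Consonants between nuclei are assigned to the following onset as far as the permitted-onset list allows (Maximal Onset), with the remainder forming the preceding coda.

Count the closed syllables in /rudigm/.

1

Nuclei (vowels): u, i → 2 syllables.
V1 /u/ – V2 /i/: /d/ is a single consonant, so it becomes the next onset.
Putting it together: ru.digm.
Classifying each syllable: /ru/ (open), /digm/ (closed).
Closed syllables: 1.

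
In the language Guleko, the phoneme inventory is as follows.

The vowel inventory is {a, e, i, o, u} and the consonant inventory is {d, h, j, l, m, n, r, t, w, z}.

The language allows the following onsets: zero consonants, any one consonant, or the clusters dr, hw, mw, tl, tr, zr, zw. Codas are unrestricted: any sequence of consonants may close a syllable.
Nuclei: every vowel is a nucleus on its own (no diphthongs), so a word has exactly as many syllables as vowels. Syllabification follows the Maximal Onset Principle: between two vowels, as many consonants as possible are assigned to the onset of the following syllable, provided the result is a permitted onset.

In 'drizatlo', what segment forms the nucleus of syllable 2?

The vowels are i, a, o — 3 nuclei, so 3 syllables.
The second nucleus (vowel 2 from the left) is /a/.

a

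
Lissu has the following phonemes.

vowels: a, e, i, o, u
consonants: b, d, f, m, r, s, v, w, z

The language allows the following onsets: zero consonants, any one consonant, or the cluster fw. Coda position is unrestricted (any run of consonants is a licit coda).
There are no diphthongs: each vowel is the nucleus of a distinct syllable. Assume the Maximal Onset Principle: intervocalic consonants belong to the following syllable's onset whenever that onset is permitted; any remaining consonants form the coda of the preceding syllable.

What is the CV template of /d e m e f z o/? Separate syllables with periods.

Nuclei (vowels): e, e, o → 3 syllables.
/e…e/ gap (V1→V2): just /m/ — single C goes to the following onset.
/e…o/ gap (V2→V3): /fz/ — longest licit onset from the right is /z/, leaving /f/ as coda.
Syllabification: de.mef.zo.
Mapping each syllable to C/V: /de/ → CV, /mef/ → CVC, /zo/ → CV.

CV.CVC.CV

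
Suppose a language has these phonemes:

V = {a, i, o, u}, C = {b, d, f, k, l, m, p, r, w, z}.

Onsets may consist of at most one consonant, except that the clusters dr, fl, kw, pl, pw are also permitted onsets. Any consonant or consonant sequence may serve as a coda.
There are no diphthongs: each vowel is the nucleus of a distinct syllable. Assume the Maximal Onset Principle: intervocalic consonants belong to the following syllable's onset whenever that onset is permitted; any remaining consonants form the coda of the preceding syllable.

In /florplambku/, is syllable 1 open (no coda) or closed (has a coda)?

closed

Nuclei (vowels): o, a, u → 3 syllables.
Between /o/ (V1) and /a/ (V2): /rpl/ — longest licit onset from the right is /pl/, leaving /r/ as coda.
Between /a/ (V2) and /u/ (V3): /mbk/; trying suffixes from longest down, /k/ is the first permitted one, so coda /mb/ | onset /k/.
Syllabification: flor.plamb.ku.
Syllable 1 is /flor/ with coda /r/, so it is closed.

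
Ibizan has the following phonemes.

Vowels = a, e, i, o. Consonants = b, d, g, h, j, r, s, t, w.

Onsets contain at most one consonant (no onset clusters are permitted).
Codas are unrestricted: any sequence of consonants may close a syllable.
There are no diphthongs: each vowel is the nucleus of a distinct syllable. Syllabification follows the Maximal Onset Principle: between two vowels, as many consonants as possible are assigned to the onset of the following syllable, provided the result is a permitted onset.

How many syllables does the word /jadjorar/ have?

Nuclei (vowels): a, o, a → 3 syllables.

3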